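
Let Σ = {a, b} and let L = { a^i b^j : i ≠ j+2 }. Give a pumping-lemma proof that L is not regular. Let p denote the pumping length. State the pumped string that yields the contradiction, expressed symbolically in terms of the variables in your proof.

Suppose for contradiction that L is regular, and let p be the pumping length.
Choose w = a^p b^{p+p!-2}. Since p ≠ (p+p!-2)+2 = p+p!, w ∈ L; and |w| ≥ p.
Write w = xyz as guaranteed by the lemma, with |xy| ≤ p and y is nonempty.
The first p characters of w are a's, so xy (and hence y) consists only of a's. Write y = a^k, 1 ≤ k ≤ p.
Since 1 ≤ k ≤ p, k divides p!; set t = 1 + p!/k. Then xy^t z has p + (p!/k)·k = p + p! copies of a. Now the a-count is p+p! and (b-count)+2 = (p+p!-2)+2 = p+p!, so i ≠ j+2 fails. So xy^t z = a^{p+p!} b^{p+p!-2} ∉ L.
This contradicts the pumping lemma, so L is not regular.

a^{p+p!} b^{p+p!-2}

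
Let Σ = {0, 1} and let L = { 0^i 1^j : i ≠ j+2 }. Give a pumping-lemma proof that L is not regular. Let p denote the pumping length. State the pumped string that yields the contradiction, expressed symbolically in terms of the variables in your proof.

Suppose for contradiction that L is regular, and let p be the pumping length.
Choose w = 0^p 1^{p+p!-2}. Since p ≠ (p+p!-2)+2 = p+p!, w ∈ L; and |w| ≥ p.
Write w = xyz as guaranteed by the lemma, with |xy| ≤ p and |y| > 0.
The first p characters of w are 0's, so xy (and hence y) consists only of 0's. Write y = 0^k, 1 ≤ k ≤ p.
Since 1 ≤ k ≤ p, k divides p!; set t = 1 + p!/k. Then xy^t z has p + (p!/k)·k = p + p! copies of 0. Now the 0-count is p+p! and (1-count)+2 = (p+p!-2)+2 = p+p!, so i ≠ j+2 fails. So xy^t z = 0^{p+p!} 1^{p+p!-2} ∉ L.
This is a contradiction; hence L is not regular.

0^{p+p!} 1^{p+p!-2}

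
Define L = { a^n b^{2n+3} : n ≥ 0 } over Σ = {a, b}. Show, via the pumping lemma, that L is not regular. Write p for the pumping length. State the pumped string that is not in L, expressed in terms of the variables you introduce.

Suppose for contradiction that L is regular, and let p be the pumping length.
Choose w = a^p b^{2p+3}, which is in L with |w| = 3p+3 ≥ p.
The pumping lemma gives a decomposition w = xyz where |xy| ≤ p and y is nonempty.
Since the first p symbols of w are all a's and |xy| ≤ p, y lies entirely in the leading a-block: y = a^k for some k with 1 ≤ k ≤ p.
Pump with i = 2: xy^2z = a^{p+k} b^{2p+3}. For this to lie in L we would need 2p+3 = 2(p+k)+3, which forces k = 0. But k ≥ 1, so xy^2z ∉ L.
This contradicts the pumping lemma, so L is not regular.

a^{p+k} b^{2p+3}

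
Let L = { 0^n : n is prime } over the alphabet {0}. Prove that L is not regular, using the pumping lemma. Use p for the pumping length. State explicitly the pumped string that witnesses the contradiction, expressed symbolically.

0^{q(1+k)}

Assume L is regular. Let p be the pumping length given by the pumping lemma.
Let q be a prime with q ≥ p+2 (infinitely many primes exist), and take w = 0^q ∈ L with |w| = q ≥ p.
The pumping lemma gives a decomposition w = xyz where |xy| ≤ p and |y| > 0.
Then y = 0^k for some k with 1 ≤ k ≤ p.
Since 1 ≤ k ≤ p, |xz| = q-k. Pump with i = q+1: |xy^{q+1}z| = (q-k)+(q+1)k = q+qk = q(1+k), which is composite (both factors ≥ 2). So xy^{q+1}z = 0^{q(1+k)} ∉ L.
This is a contradiction; hence L is not regular.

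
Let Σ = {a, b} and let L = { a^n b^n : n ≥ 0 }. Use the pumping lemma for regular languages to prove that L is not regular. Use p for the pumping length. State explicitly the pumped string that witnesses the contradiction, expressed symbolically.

a^{p+k} b^p

Toward a contradiction, assume L is regular with pumping length p.
Take w = a^p b^p. Then w ∈ L and |w| = 2p ≥ p.
Write w = xyz as guaranteed by the lemma, with |xy| ≤ p and |y| > 0.
Since the first p symbols of w are all a's and |xy| ≤ p, y lies entirely in the leading a-block: y = a^k for some k with 1 ≤ k ≤ p.
Pump with i = 2: xy^2z = a^{p+k} b^p. For this to lie in L we would need p = p+k, which forces k = 0. But k ≥ 1, so xy^2z ∉ L.
Contradiction. Therefore L is not regular.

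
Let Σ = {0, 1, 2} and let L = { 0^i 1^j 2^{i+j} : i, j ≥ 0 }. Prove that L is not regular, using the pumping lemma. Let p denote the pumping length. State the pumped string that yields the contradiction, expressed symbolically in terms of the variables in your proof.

Suppose for contradiction that L is regular, and let p be the pumping length.
Take w = 0^p 1^p 2^{2p} ∈ L (with i=j=p, i+j=2p), |w| = 4p ≥ p.
The pumping lemma gives a decomposition w = xyz where |xy| ≤ p and |y| > 0.
Since the first p symbols of w are all 0's and |xy| ≤ p, y lies entirely in the leading 0-block: y = 0^k for some k with 1 ≤ k ≤ p.
Consider xy^2z = 0^{p+k} 1^p 2^{2p}. Now the 0- and 1-counts sum to 2p+k, but the 2-count is 2p ≠ 2p+k. So xy^2z ∉ L.
This is a contradiction; hence L is not regular.

0^{p+k} 1^p 2^{2p}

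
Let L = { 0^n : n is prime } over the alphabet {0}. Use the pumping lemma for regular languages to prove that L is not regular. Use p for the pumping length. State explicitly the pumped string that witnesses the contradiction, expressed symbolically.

Suppose for contradiction that L is regular, and let p be the pumping length.
Let q be a prime with q ≥ p+2 (infinitely many primes exist), and take w = 0^q ∈ L with |w| = q ≥ p.
The pumping lemma gives a decomposition w = xyz where |xy| ≤ p and |y| ≥ 1.
Then y = 0^k for some k with 1 ≤ k ≤ p.
Since 1 ≤ k ≤ p, |xz| = q-k. Pump with i = q+1: |xy^{q+1}z| = (q-k)+(q+1)k = q+qk = q(1+k), which is composite (both factors ≥ 2). So xy^{q+1}z = 0^{q(1+k)} ∉ L.
This contradicts the pumping lemma, so L is not regular.

0^{q(1+k)}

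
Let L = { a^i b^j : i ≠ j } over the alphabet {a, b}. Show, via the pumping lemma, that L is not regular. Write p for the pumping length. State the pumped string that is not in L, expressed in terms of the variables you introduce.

a^{p+p!} b^{p+p!}

Toward a contradiction, assume L is regular with pumping length p.
Choose w = a^p b^{p+p!}. Since p ≠ p+p!, w ∈ L; and |w| ≥ p.
Write w = xyz as guaranteed by the lemma, with |xy| ≤ p and y is nonempty.
Because |xy| ≤ p and w begins with p copies of a, we have y = a^k with 1 ≤ k ≤ p.
Since 1 ≤ k ≤ p, k divides p!; set t = 1 + p!/k. Then xy^t z has p + (p!/k)·k = p + p! copies of a. Now the a-count equals the b-count, so i ≠ j fails. So xy^t z = a^{p+p!} b^{p+p!} ∉ L.
This is a contradiction; hence L is not regular.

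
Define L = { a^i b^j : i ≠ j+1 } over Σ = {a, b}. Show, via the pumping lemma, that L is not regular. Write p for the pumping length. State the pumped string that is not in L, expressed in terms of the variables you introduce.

Assume L is regular; let p be its pumping constant.
Choose w = a^p b^{p+p!-1}. Since p ≠ (p+p!-1)+1 = p+p!, w ∈ L; and |w| ≥ p.
By the pumping lemma, w = xyz with |xy| ≤ p and y is nonempty.
Since the first p symbols of w are all a's and |xy| ≤ p, y lies entirely in the leading a-block: y = a^k for some k with 1 ≤ k ≤ p.
Since 1 ≤ k ≤ p, k divides p!; set t = 1 + p!/k. Then xy^t z has p + (p!/k)·k = p + p! copies of a. Now the a-count is p+p! and (b-count)+1 = (p+p!-1)+1 = p+p!, so i ≠ j+1 fails. So xy^t z = a^{p+p!} b^{p+p!-1} ∉ L.
Contradiction. Therefore L is not regular.

a^{p+p!} b^{p+p!-1}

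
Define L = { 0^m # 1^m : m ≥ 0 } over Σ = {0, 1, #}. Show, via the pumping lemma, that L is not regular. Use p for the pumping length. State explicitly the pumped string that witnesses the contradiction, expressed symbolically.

0^{p+k} # 1^p

Suppose for contradiction that L is regular, and let p be the pumping length.
Take w = 0^p # 1^p ∈ L with |w| = 2p+1 ≥ p.
Write w = xyz as guaranteed by the lemma, with |xy| ≤ p and |y| ≥ 1.
Because |xy| ≤ p and w begins with p copies of 0, we have y = 0^k with 1 ≤ k ≤ p.
Pump with i = 2: xy^2z = 0^{p+k} # 1^p, which would require p+k = p. But k ≥ 1, so xy^2z ∉ L.
This contradicts the pumping lemma, so L is not regular.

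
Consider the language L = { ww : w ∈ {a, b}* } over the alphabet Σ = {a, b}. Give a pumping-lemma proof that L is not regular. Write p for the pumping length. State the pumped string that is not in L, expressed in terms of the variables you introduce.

Assume L is regular. Let p be the pumping length given by the pumping lemma.
Take w = a^p b^p a^p b^p = uu where u = a^pb^p; then w ∈ L and |w| = 4p ≥ p.
By the pumping lemma, w = xyz with |xy| ≤ p and |y| ≥ 1.
Because |xy| ≤ p and w begins with p copies of a, we have y = a^k with 1 ≤ k ≤ p.
Pump with i = 2: xy^2z = a^{p+k} b^p a^p b^p, of length 4p+k. Suppose this equals vv. The string starts with a and ends with b, so v does too; thus the boundary between the two copies of v is a b→a transition. There is exactly one such transition, at position 2p+k, so |v| = 2p+k and |vv| = 4p+2k ≠ 4p+k since k ≥ 1. So xy^2z ∉ L.
This contradicts the pumping lemma, so L is not regular.

a^{p+k} b^p a^p b^p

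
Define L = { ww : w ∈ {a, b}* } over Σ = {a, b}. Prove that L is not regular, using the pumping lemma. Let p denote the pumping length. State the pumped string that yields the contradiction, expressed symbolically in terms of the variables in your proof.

Assume L is regular; let p be its pumping constant.
Take w = a^p b^p a^p b^p = uu where u = a^pb^p; then w ∈ L and |w| = 4p ≥ p.
By the pumping lemma, w = xyz with |xy| ≤ p and |y| > 0.
Because |xy| ≤ p and w begins with p copies of a, we have y = a^k with 1 ≤ k ≤ p.
Pump with i = 2: xy^2z = a^{p+k} b^p a^p b^p, of length 4p+k. Suppose this equals vv. The string starts with a and ends with b, so v does too; thus the boundary between the two copies of v is a b→a transition. There is exactly one such transition, at position 2p+k, so |v| = 2p+k and |vv| = 4p+2k ≠ 4p+k since k ≥ 1. So xy^2z ∉ L.
This is a contradiction; hence L is not regular.

a^{p+k} b^p a^p b^p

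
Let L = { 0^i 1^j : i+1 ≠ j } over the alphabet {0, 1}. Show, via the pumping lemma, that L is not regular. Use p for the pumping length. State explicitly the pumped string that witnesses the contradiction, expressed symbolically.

Toward a contradiction, assume L is regular with pumping length p.
Choose w = 0^p 1^{p+p!+1}. Since p ≠ (p+p!+1)-1 = p+p!, w ∈ L; and |w| ≥ p.
The pumping lemma gives a decomposition w = xyz where |xy| ≤ p and |y| > 0.
Because |xy| ≤ p and w begins with p copies of 0, we have y = 0^k with 1 ≤ k ≤ p.
Since 1 ≤ k ≤ p, k divides p!; set t = 1 + p!/k. Then xy^t z has p + (p!/k)·k = p + p! copies of 0. Now the 0-count is p+p! and (1-count)-1 = (p+p!+1)-1 = p+p!, so i+1 ≠ j fails. So xy^t z = 0^{p+p!} 1^{p+p!+1} ∉ L.
This contradicts the pumping lemma, so L is not regular.

0^{p+p!} 1^{p+p!+1}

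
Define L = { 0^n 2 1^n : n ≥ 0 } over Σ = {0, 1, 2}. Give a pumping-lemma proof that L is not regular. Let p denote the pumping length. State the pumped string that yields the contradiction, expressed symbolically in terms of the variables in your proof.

0^{p+k} 2 1^p

Toward a contradiction, assume L is regular with pumping length p.
Take w = 0^p 2 1^p ∈ L with |w| = 2p+1 ≥ p.
The pumping lemma gives a decomposition w = xyz where |xy| ≤ p and |y| > 0.
Because |xy| ≤ p and w begins with p copies of 0, we have y = 0^k with 1 ≤ k ≤ p.
Pump with i = 2: xy^2z = 0^{p+k} 2 1^p, which would require p+k = p. But k ≥ 1, so xy^2z ∉ L.
This contradicts the pumping lemma, so L is not regular.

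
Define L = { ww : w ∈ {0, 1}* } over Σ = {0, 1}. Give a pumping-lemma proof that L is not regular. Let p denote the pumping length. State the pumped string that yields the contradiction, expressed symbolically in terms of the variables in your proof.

Assume L is regular. Let p be the pumping length given by the pumping lemma.
Take w = 0^p 1^p 0^p 1^p = uu where u = 0^p1^p; then w ∈ L and |w| = 4p ≥ p.
By the pumping lemma, w = xyz with |xy| ≤ p and |y| ≥ 1.
Since the first p symbols of w are all 0's and |xy| ≤ p, y lies entirely in the leading 0-block: y = 0^k for some k with 1 ≤ k ≤ p.
Pump with i = 2: xy^2z = 0^{p+k} 1^p 0^p 1^p, of length 4p+k. Suppose this equals vv. The string starts with 0 and ends with 1, so v does too; thus the boundary between the two copies of v is a 1→0 transition. There is exactly one such transition, at position 2p+k, so |v| = 2p+k and |vv| = 4p+2k ≠ 4p+k since k ≥ 1. So xy^2z ∉ L.
This is a contradiction; hence L is not regular.

0^{p+k} 1^p 0^p 1^p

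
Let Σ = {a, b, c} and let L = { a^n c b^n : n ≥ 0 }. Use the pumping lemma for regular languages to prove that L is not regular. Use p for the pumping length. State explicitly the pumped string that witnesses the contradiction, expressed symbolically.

Assume L is regular; let p be its pumping constant.
Take w = a^p c b^p ∈ L with |w| = 2p+1 ≥ p.
By the pumping lemma, w = xyz with |xy| ≤ p and y is nonempty.
Because |xy| ≤ p and w begins with p copies of a, we have y = a^k with 1 ≤ k ≤ p.
Pump with i = 2: xy^2z = a^{p+k} c b^p, which would require p+k = p. But k ≥ 1, so xy^2z ∉ L.
This is a contradiction; hence L is not regular.

a^{p+k} c b^p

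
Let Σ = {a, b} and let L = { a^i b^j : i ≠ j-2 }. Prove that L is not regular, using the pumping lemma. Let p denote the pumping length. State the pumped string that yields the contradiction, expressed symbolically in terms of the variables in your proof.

Assume L is regular. Let p be the pumping length given by the pumping lemma.
Choose w = a^p b^{p+p!+2}. Since p ≠ (p+p!+2)-2 = p+p!, w ∈ L; and |w| ≥ p.
By the pumping lemma, w = xyz with |xy| ≤ p and |y| > 0.
Because |xy| ≤ p and w begins with p copies of a, we have y = a^k with 1 ≤ k ≤ p.
Since 1 ≤ k ≤ p, k divides p!; set t = 1 + p!/k. Then xy^t z has p + (p!/k)·k = p + p! copies of a. Now the a-count is p+p! and (b-count)-2 = (p+p!+2)-2 = p+p!, so i ≠ j-2 fails. So xy^t z = a^{p+p!} b^{p+p!+2} ∉ L.
This is a contradiction; hence L is not regular.

a^{p+p!} b^{p+p!+2}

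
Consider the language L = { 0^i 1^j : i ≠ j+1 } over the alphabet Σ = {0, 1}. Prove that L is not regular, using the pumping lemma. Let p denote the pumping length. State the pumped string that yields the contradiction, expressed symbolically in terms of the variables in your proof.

Toward a contradiction, assume L is regular with pumping length p.
Choose w = 0^p 1^{p+p!-1}. Since p ≠ (p+p!-1)+1 = p+p!, w ∈ L; and |w| ≥ p.
The pumping lemma gives a decomposition w = xyz where |xy| ≤ p and |y| ≥ 1.
Because |xy| ≤ p and w begins with p copies of 0, we have y = 0^k with 1 ≤ k ≤ p.
Since 1 ≤ k ≤ p, k divides p!; set t = 1 + p!/k. Then xy^t z has p + (p!/k)·k = p + p! copies of 0. Now the 0-count is p+p! and (1-count)+1 = (p+p!-1)+1 = p+p!, so i ≠ j+1 fails. So xy^t z = 0^{p+p!} 1^{p+p!-1} ∉ L.
This contradicts the pumping lemma, so L is not regular.

0^{p+p!} 1^{p+p!-1}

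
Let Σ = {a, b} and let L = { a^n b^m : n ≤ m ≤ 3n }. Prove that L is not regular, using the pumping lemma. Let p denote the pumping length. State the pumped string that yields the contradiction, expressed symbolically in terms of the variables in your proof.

a^{p+k} b^p

Assume L is regular; let p be its pumping constant.
Take w = a^p b^p ∈ L (since p ≤ p ≤ 3p), with |w| = 2p ≥ p.
Write w = xyz as guaranteed by the lemma, with |xy| ≤ p and |y| ≥ 1.
Because |xy| ≤ p and w begins with p copies of a, we have y = a^k with 1 ≤ k ≤ p.
Pump with i = 2: xy^2z = a^{p+k} b^p. Now n = p+k > p = m, so the condition n ≤ m fails. Thus xy^2z ∉ L.
Contradiction. Therefore L is not regular.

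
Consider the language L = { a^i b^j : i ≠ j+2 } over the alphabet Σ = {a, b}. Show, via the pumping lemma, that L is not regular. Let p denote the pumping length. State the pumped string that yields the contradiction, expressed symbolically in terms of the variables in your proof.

Assume L is regular; let p be its pumping constant.
Choose w = a^p b^{p+p!-2}. Since p ≠ (p+p!-2)+2 = p+p!, w ∈ L; and |w| ≥ p.
By the pumping lemma, w = xyz with |xy| ≤ p and |y| ≥ 1.
Because |xy| ≤ p and w begins with p copies of a, we have y = a^k with 1 ≤ k ≤ p.
Since 1 ≤ k ≤ p, k divides p!; set t = 1 + p!/k. Then xy^t z has p + (p!/k)·k = p + p! copies of a. Now the a-count is p+p! and (b-count)+2 = (p+p!-2)+2 = p+p!, so i ≠ j+2 fails. So xy^t z = a^{p+p!} b^{p+p!-2} ∉ L.
Contradiction. Therefore L is not regular.

a^{p+p!} b^{p+p!-2}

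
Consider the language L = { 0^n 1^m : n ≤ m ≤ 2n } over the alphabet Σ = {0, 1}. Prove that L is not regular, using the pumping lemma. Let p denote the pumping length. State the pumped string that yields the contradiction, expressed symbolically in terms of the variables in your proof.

0^{p+k} 1^p

Toward a contradiction, assume L is regular with pumping length p.
Take w = 0^p 1^p ∈ L (since p ≤ p ≤ 2p), with |w| = 2p ≥ p.
By the pumping lemma, w = xyz with |xy| ≤ p and |y| ≥ 1.
Since the first p symbols of w are all 0's and |xy| ≤ p, y lies entirely in the leading 0-block: y = 0^k for some k with 1 ≤ k ≤ p.
Pump with i = 2: xy^2z = 0^{p+k} 1^p. Now n = p+k > p = m, so the condition n ≤ m fails. Thus xy^2z ∉ L.
This is a contradiction; hence L is not regular.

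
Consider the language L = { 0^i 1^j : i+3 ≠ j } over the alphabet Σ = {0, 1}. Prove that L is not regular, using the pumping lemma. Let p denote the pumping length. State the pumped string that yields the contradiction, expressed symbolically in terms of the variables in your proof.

Assume L is regular. Let p be the pumping length given by the pumping lemma.
Choose w = 0^p 1^{p+p!+3}. Since p ≠ (p+p!+3)-3 = p+p!, w ∈ L; and |w| ≥ p.
Write w = xyz as guaranteed by the lemma, with |xy| ≤ p and |y| ≥ 1.
The first p characters of w are 0's, so xy (and hence y) consists only of 0's. Write y = 0^k, 1 ≤ k ≤ p.
Since 1 ≤ k ≤ p, k divides p!; set t = 1 + p!/k. Then xy^t z has p + (p!/k)·k = p + p! copies of 0. Now the 0-count is p+p! and (1-count)-3 = (p+p!+3)-3 = p+p!, so i+3 ≠ j fails. So xy^t z = 0^{p+p!} 1^{p+p!+3} ∉ L.
This contradicts the pumping lemma, so L is not regular.

0^{p+p!} 1^{p+p!+3}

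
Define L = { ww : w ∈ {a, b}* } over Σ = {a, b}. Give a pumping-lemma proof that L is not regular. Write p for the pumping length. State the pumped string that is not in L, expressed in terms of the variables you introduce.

Toward a contradiction, assume L is regular with pumping length p.
Take w = a^p b^p a^p b^p = uu where u = a^pb^p; then w ∈ L and |w| = 4p ≥ p.
By the pumping lemma, w = xyz with |xy| ≤ p and y is nonempty.
Since the first p symbols of w are all a's and |xy| ≤ p, y lies entirely in the leading a-block: y = a^k for some k with 1 ≤ k ≤ p.
Pump with i = 2: xy^2z = a^{p+k} b^p a^p b^p, of length 4p+k. Suppose this equals vv. The string starts with a and ends with b, so v does too; thus the boundary between the two copies of v is a b→a transition. There is exactly one such transition, at position 2p+k, so |v| = 2p+k and |vv| = 4p+2k ≠ 4p+k since k ≥ 1. So xy^2z ∉ L.
This is a contradiction; hence L is not regular.

a^{p+k} b^p a^p b^p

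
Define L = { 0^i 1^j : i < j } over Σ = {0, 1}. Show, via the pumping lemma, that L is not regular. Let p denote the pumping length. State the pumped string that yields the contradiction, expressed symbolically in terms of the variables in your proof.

Assume L is regular; let p be its pumping constant.
Choose w = 0^p 1^{p+1} ∈ L, with |w| = 2p+1 ≥ p.
By the pumping lemma, w = xyz with |xy| ≤ p and |y| > 0.
Since the first p symbols of w are all 0's and |xy| ≤ p, y lies entirely in the leading 0-block: y = 0^k for some k with 1 ≤ k ≤ p.
Consider xy^2z = 0^{p+k} 1^{p+1}. Since k ≥ 1, the 0-count p+k is at least p+1, so i < j fails; thus xy^2z ∉ L.
Contradiction. Therefore L is not regular.

0^{p+k} 1^{p+1}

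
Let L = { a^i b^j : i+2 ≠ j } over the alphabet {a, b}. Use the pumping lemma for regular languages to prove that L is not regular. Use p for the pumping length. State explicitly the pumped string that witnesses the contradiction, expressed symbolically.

Assume L is regular; let p be its pumping constant.
Choose w = a^p b^{p+p!+2}. Since p ≠ (p+p!+2)-2 = p+p!, w ∈ L; and |w| ≥ p.
Write w = xyz as guaranteed by the lemma, with |xy| ≤ p and |y| ≥ 1.
The first p characters of w are a's, so xy (and hence y) consists only of a's. Write y = a^k, 1 ≤ k ≤ p.
Since 1 ≤ k ≤ p, k divides p!; set t = 1 + p!/k. Then xy^t z has p + (p!/k)·k = p + p! copies of a. Now the a-count is p+p! and (b-count)-2 = (p+p!+2)-2 = p+p!, so i+2 ≠ j fails. So xy^t z = a^{p+p!} b^{p+p!+2} ∉ L.
This contradicts the pumping lemma, so L is not regular.

a^{p+p!} b^{p+p!+2}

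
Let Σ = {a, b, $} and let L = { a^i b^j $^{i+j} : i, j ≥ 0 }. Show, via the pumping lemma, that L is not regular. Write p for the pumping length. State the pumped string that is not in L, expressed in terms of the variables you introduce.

Assume L is regular. Let p be the pumping length given by the pumping lemma.
Take w = a^p b^p $^{2p} ∈ L (with i=j=p, i+j=2p), |w| = 4p ≥ p.
Write w = xyz as guaranteed by the lemma, with |xy| ≤ p and y is nonempty.
Since the first p symbols of w are all a's and |xy| ≤ p, y lies entirely in the leading a-block: y = a^k for some k with 1 ≤ k ≤ p.
Consider xy^2z = a^{p+k} b^p $^{2p}. Now the a- and b-counts sum to 2p+k, but the $-count is 2p ≠ 2p+k. So xy^2z ∉ L.
This is a contradiction; hence L is not regular.

a^{p+k} b^p $^{2p}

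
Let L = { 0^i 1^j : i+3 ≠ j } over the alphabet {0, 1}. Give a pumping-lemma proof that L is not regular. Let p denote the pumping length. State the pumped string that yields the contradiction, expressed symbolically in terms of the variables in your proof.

0^{p+p!} 1^{p+p!+3}

Assume L is regular; let p be its pumping constant.
Choose w = 0^p 1^{p+p!+3}. Since p ≠ (p+p!+3)-3 = p+p!, w ∈ L; and |w| ≥ p.
By the pumping lemma, w = xyz with |xy| ≤ p and |y| > 0.
Since the first p symbols of w are all 0's and |xy| ≤ p, y lies entirely in the leading 0-block: y = 0^k for some k with 1 ≤ k ≤ p.
Since 1 ≤ k ≤ p, k divides p!; set t = 1 + p!/k. Then xy^t z has p + (p!/k)·k = p + p! copies of 0. Now the 0-count is p+p! and (1-count)-3 = (p+p!+3)-3 = p+p!, so i+3 ≠ j fails. So xy^t z = 0^{p+p!} 1^{p+p!+3} ∉ L.
This contradicts the pumping lemma, so L is not regular.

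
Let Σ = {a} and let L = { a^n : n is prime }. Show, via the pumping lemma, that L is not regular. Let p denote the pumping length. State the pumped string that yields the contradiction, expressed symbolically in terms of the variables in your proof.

Assume L is regular. Let p be the pumping length given by the pumping lemma.
Let q be a prime with q ≥ p+2 (infinitely many primes exist), and take w = a^q ∈ L with |w| = q ≥ p.
Write w = xyz as guaranteed by the lemma, with |xy| ≤ p and |y| > 0.
Then y = a^k for some k with 1 ≤ k ≤ p.
Since 1 ≤ k ≤ p, |xz| = q-k. Pump with i = q+1: |xy^{q+1}z| = (q-k)+(q+1)k = q+qk = q(1+k), which is composite (both factors ≥ 2). So xy^{q+1}z = a^{q(1+k)} ∉ L.
This is a contradiction; hence L is not regular.

a^{q(1+k)}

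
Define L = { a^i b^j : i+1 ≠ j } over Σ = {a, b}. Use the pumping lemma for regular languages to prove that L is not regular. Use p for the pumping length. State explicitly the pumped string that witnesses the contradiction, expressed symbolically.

a^{p+p!} b^{p+p!+1}

Suppose for contradiction that L is regular, and let p be the pumping length.
Choose w = a^p b^{p+p!+1}. Since p ≠ (p+p!+1)-1 = p+p!, w ∈ L; and |w| ≥ p.
Write w = xyz as guaranteed by the lemma, with |xy| ≤ p and |y| ≥ 1.
The first p characters of w are a's, so xy (and hence y) consists only of a's. Write y = a^k, 1 ≤ k ≤ p.
Since 1 ≤ k ≤ p, k divides p!; set t = 1 + p!/k. Then xy^t z has p + (p!/k)·k = p + p! copies of a. Now the a-count is p+p! and (b-count)-1 = (p+p!+1)-1 = p+p!, so i+1 ≠ j fails. So xy^t z = a^{p+p!} b^{p+p!+1} ∉ L.
This is a contradiction; hence L is not regular.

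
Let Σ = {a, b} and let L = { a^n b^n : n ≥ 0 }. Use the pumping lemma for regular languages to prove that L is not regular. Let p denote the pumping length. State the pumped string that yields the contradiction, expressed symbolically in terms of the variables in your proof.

a^{p+k} b^p

Assume L is regular. Let p be the pumping length given by the pumping lemma.
Take w = a^p b^p. Then w ∈ L and |w| = 2p ≥ p.
The pumping lemma gives a decomposition w = xyz where |xy| ≤ p and |y| > 0.
Since the first p symbols of w are all a's and |xy| ≤ p, y lies entirely in the leading a-block: y = a^k for some k with 1 ≤ k ≤ p.
Pump with i = 2: xy^2z = a^{p+k} b^p. For this to lie in L we would need p = p+k, which forces k = 0. But k ≥ 1, so xy^2z ∉ L.
This contradicts the pumping lemma, so L is not regular.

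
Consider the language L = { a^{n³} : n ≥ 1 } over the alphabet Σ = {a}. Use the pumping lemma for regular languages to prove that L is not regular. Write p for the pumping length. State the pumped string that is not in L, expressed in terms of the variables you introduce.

Toward a contradiction, assume L is regular with pumping length p.
Take w = a^{p³} ∈ L with |w| = p³ ≥ p.
The pumping lemma gives a decomposition w = xyz where |xy| ≤ p and |y| ≥ 1.
Then y = a^k for some k with 1 ≤ k ≤ p.
Pump with i = 2: xy^2z = a^{p³+k}. Since 1 ≤ k ≤ p, p³ < p³+k ≤ p³+p < p³+3p²+3p+1 = (p+1)³, so p³+k is not a perfect cube. So xy^2z ∉ L.
This is a contradiction; hence L is not regular.

a^{p³+k}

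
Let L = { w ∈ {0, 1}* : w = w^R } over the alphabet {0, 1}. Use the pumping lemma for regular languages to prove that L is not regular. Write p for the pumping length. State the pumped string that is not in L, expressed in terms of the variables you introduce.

Assume L is regular; let p be its pumping constant.
Take w = 0^p 1 0^p, a palindrome of length 2p+1 ≥ p.
The pumping lemma gives a decomposition w = xyz where |xy| ≤ p and |y| > 0.
The first p characters of w are 0's, so xy (and hence y) consists only of 0's. Write y = 0^k, 1 ≤ k ≤ p.
Pump with i = 2: xy^2z = 0^{p+k} 1 0^p. Its reverse is 0^p 1 0^{p+k}, which differs from xy^2z since k ≥ 1. So xy^2z is not a palindrome and xy^2z ∉ L.
This contradicts the pumping lemma, so L is not regular.

0^{p+k} 1 0^p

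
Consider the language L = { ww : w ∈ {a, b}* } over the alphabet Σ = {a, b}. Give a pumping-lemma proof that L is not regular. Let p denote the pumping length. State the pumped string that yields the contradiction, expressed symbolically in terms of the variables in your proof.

Suppose for contradiction that L is regular, and let p be the pumping length.
Take w = a^p b^p a^p b^p = uu where u = a^pb^p; then w ∈ L and |w| = 4p ≥ p.
Write w = xyz as guaranteed by the lemma, with |xy| ≤ p and |y| > 0.
Since the first p symbols of w are all a's and |xy| ≤ p, y lies entirely in the leading a-block: y = a^k for some k with 1 ≤ k ≤ p.
Pump with i = 2: xy^2z = a^{p+k} b^p a^p b^p, of length 4p+k. Suppose this equals vv. The string starts with a and ends with b, so v does too; thus the boundary between the two copies of v is a b→a transition. There is exactly one such transition, at position 2p+k, so |v| = 2p+k and |vv| = 4p+2k ≠ 4p+k since k ≥ 1. So xy^2z ∉ L.
This is a contradiction; hence L is not regular.

a^{p+k} b^p a^p b^p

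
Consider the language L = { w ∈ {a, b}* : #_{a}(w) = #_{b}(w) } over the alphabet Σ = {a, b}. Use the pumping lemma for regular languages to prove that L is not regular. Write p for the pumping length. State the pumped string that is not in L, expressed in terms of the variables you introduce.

a^{p+k} b^p

Assume L is regular; let p be its pumping constant.
Choose w = a^p b^p ∈ L with |w| = 2p ≥ p.
By the pumping lemma, w = xyz with |xy| ≤ p and |y| > 0.
The first p characters of w are a's, so xy (and hence y) consists only of a's. Write y = a^k, 1 ≤ k ≤ p.
Pump with i = 2: xy^2z = a^{p+k} b^p has p+k occurrences of a but only p of b. Since k ≥ 1 the counts differ, so xy^2z ∉ L.
This contradicts the pumping lemma, so L is not regular.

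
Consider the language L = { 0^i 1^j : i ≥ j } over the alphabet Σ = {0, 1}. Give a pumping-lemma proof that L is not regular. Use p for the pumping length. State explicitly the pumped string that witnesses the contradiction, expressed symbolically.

0^{p-k} 1^p

Toward a contradiction, assume L is regular with pumping length p.
Choose w = 0^p 1^p ∈ L, with |w| = 2p ≥ p.
By the pumping lemma, w = xyz with |xy| ≤ p and |y| > 0.
The first p characters of w are 0's, so xy (and hence y) consists only of 0's. Write y = 0^k, 1 ≤ k ≤ p.
Consider xy^0z = xz = 0^{p-k} 1^p. Since k ≥ 1, the 0-count p-k is less than p, so i ≥ j fails; thus xz ∉ L.
This is a contradiction; hence L is not regular.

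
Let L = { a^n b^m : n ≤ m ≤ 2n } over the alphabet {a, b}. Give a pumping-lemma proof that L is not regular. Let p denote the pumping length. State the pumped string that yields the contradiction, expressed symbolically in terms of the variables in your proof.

a^{p+k} b^p

Toward a contradiction, assume L is regular with pumping length p.
Take w = a^p b^p ∈ L (since p ≤ p ≤ 2p), with |w| = 2p ≥ p.
The pumping lemma gives a decomposition w = xyz where |xy| ≤ p and y is nonempty.
The first p characters of w are a's, so xy (and hence y) consists only of a's. Write y = a^k, 1 ≤ k ≤ p.
Pump with i = 2: xy^2z = a^{p+k} b^p. Now n = p+k > p = m, so the condition n ≤ m fails. Thus xy^2z ∉ L.
Contradiction. Therefore L is not regular.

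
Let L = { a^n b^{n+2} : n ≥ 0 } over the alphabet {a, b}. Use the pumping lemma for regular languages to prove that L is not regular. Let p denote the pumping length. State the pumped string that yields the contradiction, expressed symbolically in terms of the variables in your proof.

Toward a contradiction, assume L is regular with pumping length p.
Take w = a^p b^{p+2}. Then w ∈ L and |w| = 2p+2 ≥ p.
The pumping lemma gives a decomposition w = xyz where |xy| ≤ p and |y| > 0.
Because |xy| ≤ p and w begins with p copies of a, we have y = a^k with 1 ≤ k ≤ p.
Pump with i = 2: xy^2z = a^{p+k} b^{p+2}. For this to lie in L we would need p+2 = (p+k)+2, which forces k = 0. But k ≥ 1, so xy^2z ∉ L.
This contradicts the pumping lemma, so L is not regular.

a^{p+k} b^{p+2}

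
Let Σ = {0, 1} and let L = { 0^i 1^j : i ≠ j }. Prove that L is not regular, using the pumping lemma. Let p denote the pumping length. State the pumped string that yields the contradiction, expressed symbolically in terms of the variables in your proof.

Toward a contradiction, assume L is regular with pumping length p.
Choose w = 0^p 1^{p+p!}. Since p ≠ p+p!, w ∈ L; and |w| ≥ p.
The pumping lemma gives a decomposition w = xyz where |xy| ≤ p and |y| > 0.
Since the first p symbols of w are all 0's and |xy| ≤ p, y lies entirely in the leading 0-block: y = 0^k for some k with 1 ≤ k ≤ p.
Since 1 ≤ k ≤ p, k divides p!; set t = 1 + p!/k. Then xy^t z has p + (p!/k)·k = p + p! copies of 0. Now the 0-count equals the 1-count, so i ≠ j fails. So xy^t z = 0^{p+p!} 1^{p+p!} ∉ L.
This contradicts the pumping lemma, so L is not regular.

0^{p+p!} 1^{p+p!}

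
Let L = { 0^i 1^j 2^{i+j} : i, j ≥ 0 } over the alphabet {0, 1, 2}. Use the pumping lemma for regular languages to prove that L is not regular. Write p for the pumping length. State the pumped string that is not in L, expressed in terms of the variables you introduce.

0^{p+k} 1^p 2^{2p}

Toward a contradiction, assume L is regular with pumping length p.
Take w = 0^p 1^p 2^{2p} ∈ L (with i=j=p, i+j=2p), |w| = 4p ≥ p.
The pumping lemma gives a decomposition w = xyz where |xy| ≤ p and y is nonempty.
Because |xy| ≤ p and w begins with p copies of 0, we have y = 0^k with 1 ≤ k ≤ p.
Consider xy^2z = 0^{p+k} 1^p 2^{2p}. Now the 0- and 1-counts sum to 2p+k, but the 2-count is 2p ≠ 2p+k. So xy^2z ∉ L.
Contradiction. Therefore L is not regular.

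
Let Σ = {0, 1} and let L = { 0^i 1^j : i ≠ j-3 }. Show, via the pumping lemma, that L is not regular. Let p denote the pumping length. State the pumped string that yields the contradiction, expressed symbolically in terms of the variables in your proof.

Toward a contradiction, assume L is regular with pumping length p.
Choose w = 0^p 1^{p+p!+3}. Since p ≠ (p+p!+3)-3 = p+p!, w ∈ L; and |w| ≥ p.
By the pumping lemma, w = xyz with |xy| ≤ p and |y| > 0.
The first p characters of w are 0's, so xy (and hence y) consists only of 0's. Write y = 0^k, 1 ≤ k ≤ p.
Since 1 ≤ k ≤ p, k divides p!; set t = 1 + p!/k. Then xy^t z has p + (p!/k)·k = p + p! copies of 0. Now the 0-count is p+p! and (1-count)-3 = (p+p!+3)-3 = p+p!, so i ≠ j-3 fails. So xy^t z = 0^{p+p!} 1^{p+p!+3} ∉ L.
This is a contradiction; hence L is not regular.

0^{p+p!} 1^{p+p!+3}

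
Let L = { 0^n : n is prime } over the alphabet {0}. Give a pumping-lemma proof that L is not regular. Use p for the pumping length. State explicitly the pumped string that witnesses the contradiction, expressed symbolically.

Toward a contradiction, assume L is regular with pumping length p.
Let q be a prime with q ≥ p+2 (infinitely many primes exist), and take w = 0^q ∈ L with |w| = q ≥ p.
Write w = xyz as guaranteed by the lemma, with |xy| ≤ p and |y| ≥ 1.
Then y = 0^k for some k with 1 ≤ k ≤ p.
Since 1 ≤ k ≤ p, |xz| = q-k. Pump with i = q+1: |xy^{q+1}z| = (q-k)+(q+1)k = q+qk = q(1+k), which is composite (both factors ≥ 2). So xy^{q+1}z = 0^{q(1+k)} ∉ L.
This contradicts the pumping lemma, so L is not regular.

0^{q(1+k)}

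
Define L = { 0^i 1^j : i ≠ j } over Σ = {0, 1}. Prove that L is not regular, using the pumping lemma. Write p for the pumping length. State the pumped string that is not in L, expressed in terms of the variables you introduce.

Toward a contradiction, assume L is regular with pumping length p.
Choose w = 0^p 1^{p+p!}. Since p ≠ p+p!, w ∈ L; and |w| ≥ p.
By the pumping lemma, w = xyz with |xy| ≤ p and y is nonempty.
Since the first p symbols of w are all 0's and |xy| ≤ p, y lies entirely in the leading 0-block: y = 0^k for some k with 1 ≤ k ≤ p.
Since 1 ≤ k ≤ p, k divides p!; set t = 1 + p!/k. Then xy^t z has p + (p!/k)·k = p + p! copies of 0. Now the 0-count equals the 1-count, so i ≠ j fails. So xy^t z = 0^{p+p!} 1^{p+p!} ∉ L.
This is a contradiction; hence L is not regular.

0^{p+p!} 1^{p+p!}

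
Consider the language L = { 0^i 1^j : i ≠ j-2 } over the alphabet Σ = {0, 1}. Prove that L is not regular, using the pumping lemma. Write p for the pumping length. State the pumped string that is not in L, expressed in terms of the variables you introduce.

Suppose for contradiction that L is regular, and let p be the pumping length.
Choose w = 0^p 1^{p+p!+2}. Since p ≠ (p+p!+2)-2 = p+p!, w ∈ L; and |w| ≥ p.
The pumping lemma gives a decomposition w = xyz where |xy| ≤ p and |y| > 0.
Because |xy| ≤ p and w begins with p copies of 0, we have y = 0^k with 1 ≤ k ≤ p.
Since 1 ≤ k ≤ p, k divides p!; set t = 1 + p!/k. Then xy^t z has p + (p!/k)·k = p + p! copies of 0. Now the 0-count is p+p! and (1-count)-2 = (p+p!+2)-2 = p+p!, so i ≠ j-2 fails. So xy^t z = 0^{p+p!} 1^{p+p!+2} ∉ L.
This contradicts the pumping lemma, so L is not regular.

0^{p+p!} 1^{p+p!+2}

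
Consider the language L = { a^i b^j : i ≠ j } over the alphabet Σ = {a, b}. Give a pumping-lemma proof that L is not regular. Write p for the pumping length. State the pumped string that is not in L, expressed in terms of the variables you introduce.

Assume L is regular; let p be its pumping constant.
Choose w = a^p b^{p+p!}. Since p ≠ p+p!, w ∈ L; and |w| ≥ p.
Write w = xyz as guaranteed by the lemma, with |xy| ≤ p and y is nonempty.
Since the first p symbols of w are all a's and |xy| ≤ p, y lies entirely in the leading a-block: y = a^k for some k with 1 ≤ k ≤ p.
Since 1 ≤ k ≤ p, k divides p!; set t = 1 + p!/k. Then xy^t z has p + (p!/k)·k = p + p! copies of a. Now the a-count equals the b-count, so i ≠ j fails. So xy^t z = a^{p+p!} b^{p+p!} ∉ L.
Contradiction. Therefore L is not regular.

a^{p+p!} b^{p+p!}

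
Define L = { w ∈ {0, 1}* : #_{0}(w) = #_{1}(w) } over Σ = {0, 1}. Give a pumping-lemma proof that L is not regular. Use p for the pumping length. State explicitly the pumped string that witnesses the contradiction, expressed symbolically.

0^{p+k} 1^p

Assume L is regular; let p be its pumping constant.
Choose w = 0^p 1^p ∈ L with |w| = 2p ≥ p.
Write w = xyz as guaranteed by the lemma, with |xy| ≤ p and y is nonempty.
Because |xy| ≤ p and w begins with p copies of 0, we have y = 0^k with 1 ≤ k ≤ p.
Pump with i = 2: xy^2z = 0^{p+k} 1^p has p+k occurrences of 0 but only p of 1. Since k ≥ 1 the counts differ, so xy^2z ∉ L.
This is a contradiction; hence L is not regular.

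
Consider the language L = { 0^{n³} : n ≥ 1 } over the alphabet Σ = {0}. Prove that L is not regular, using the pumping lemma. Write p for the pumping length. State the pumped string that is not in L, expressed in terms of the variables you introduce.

Assume L is regular. Let p be the pumping length given by the pumping lemma.
Take w = 0^{p³} ∈ L with |w| = p³ ≥ p.
The pumping lemma gives a decomposition w = xyz where |xy| ≤ p and y is nonempty.
Then y = 0^k for some k with 1 ≤ k ≤ p.
Pump with i = 2: xy^2z = 0^{p³+k}. Since 1 ≤ k ≤ p, p³ < p³+k ≤ p³+p < p³+3p²+3p+1 = (p+1)³, so p³+k is not a perfect cube. So xy^2z ∉ L.
Contradiction. Therefore L is not regular.

0^{p³+k}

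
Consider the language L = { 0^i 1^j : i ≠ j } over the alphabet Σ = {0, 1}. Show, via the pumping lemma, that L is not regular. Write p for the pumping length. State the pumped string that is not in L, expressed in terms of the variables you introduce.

Toward a contradiction, assume L is regular with pumping length p.
Choose w = 0^p 1^{p+p!}. Since p ≠ p+p!, w ∈ L; and |w| ≥ p.
Write w = xyz as guaranteed by the lemma, with |xy| ≤ p and |y| ≥ 1.
Since the first p symbols of w are all 0's and |xy| ≤ p, y lies entirely in the leading 0-block: y = 0^k for some k with 1 ≤ k ≤ p.
Since 1 ≤ k ≤ p, k divides p!; set t = 1 + p!/k. Then xy^t z has p + (p!/k)·k = p + p! copies of 0. Now the 0-count equals the 1-count, so i ≠ j fails. So xy^t z = 0^{p+p!} 1^{p+p!} ∉ L.
This is a contradiction; hence L is not regular.

0^{p+p!} 1^{p+p!}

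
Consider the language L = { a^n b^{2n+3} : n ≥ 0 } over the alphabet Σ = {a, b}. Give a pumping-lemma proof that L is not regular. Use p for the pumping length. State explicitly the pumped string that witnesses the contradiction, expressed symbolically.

Toward a contradiction, assume L is regular with pumping length p.
Let w = a^p b^{2p+3} ∈ L; note |w| = 3p+3 ≥ p.
Write w = xyz as guaranteed by the lemma, with |xy| ≤ p and |y| > 0.
Because |xy| ≤ p and w begins with p copies of a, we have y = a^k with 1 ≤ k ≤ p.
Pump with i = 2: xy^2z = a^{p+k} b^{2p+3}. For this to lie in L we would need 2p+3 = 2(p+k)+3, which forces k = 0. But k ≥ 1, so xy^2z ∉ L.
Contradiction. Therefore L is not regular.

a^{p+k} b^{2p+3}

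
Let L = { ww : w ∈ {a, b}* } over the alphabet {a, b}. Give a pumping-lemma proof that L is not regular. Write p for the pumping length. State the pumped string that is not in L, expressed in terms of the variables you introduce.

Assume L is regular. Let p be the pumping length given by the pumping lemma.
Take w = a^p b^p a^p b^p = uu where u = a^pb^p; then w ∈ L and |w| = 4p ≥ p.
By the pumping lemma, w = xyz with |xy| ≤ p and |y| ≥ 1.
Since the first p symbols of w are all a's and |xy| ≤ p, y lies entirely in the leading a-block: y = a^k for some k with 1 ≤ k ≤ p.
Pump with i = 2: xy^2z = a^{p+k} b^p a^p b^p, of length 4p+k. Suppose this equals vv. The string starts with a and ends with b, so v does too; thus the boundary between the two copies of v is a b→a transition. There is exactly one such transition, at position 2p+k, so |v| = 2p+k and |vv| = 4p+2k ≠ 4p+k since k ≥ 1. So xy^2z ∉ L.
This is a contradiction; hence L is not regular.

a^{p+k} b^p a^p b^p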